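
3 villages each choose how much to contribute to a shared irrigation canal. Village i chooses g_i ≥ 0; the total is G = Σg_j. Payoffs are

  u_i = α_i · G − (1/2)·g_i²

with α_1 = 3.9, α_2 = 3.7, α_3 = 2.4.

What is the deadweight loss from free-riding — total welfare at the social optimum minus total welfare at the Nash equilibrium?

67.33

Village i's FOC: ∂u_i/∂g_i = α_i − g_i = 0, so g_i* = α_i.
NE contributions = (3.9, 3.7, 2.4); G = 10.
W^NE = (Σα)·G − ½Σα_i² = 10² − ½·34.66 = 82.67.
Planner sets g_i = Σα_j = 10 for every i, so G^SO = 3·10 = 30.
W^SO = (Σα)·G^SO − ½·3·(Σα)² = (3/2)·10² = 150.
Deadweight loss = W^SO − W^NE = 67.33.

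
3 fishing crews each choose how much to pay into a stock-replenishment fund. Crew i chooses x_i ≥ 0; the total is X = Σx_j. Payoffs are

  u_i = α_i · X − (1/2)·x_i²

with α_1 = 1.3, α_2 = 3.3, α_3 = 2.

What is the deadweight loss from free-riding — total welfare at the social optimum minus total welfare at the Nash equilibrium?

30.07

Crew i's FOC: ∂u_i/∂x_i = α_i − x_i = 0, so x_i* = α_i.
NE contributions = (1.3, 3.3, 2); X = 6.6.
W^NE = (Σα)·X − ½Σα_i² = 6.6² − ½·16.58 = 35.27.
Planner sets x_i = Σα_j = 6.6 for every i, so X^SO = 3·6.6 = 19.8.
W^SO = (Σα)·X^SO − ½·3·(Σα)² = (3/2)·6.6² = 65.34.
Deadweight loss = W^SO − W^NE = 30.07.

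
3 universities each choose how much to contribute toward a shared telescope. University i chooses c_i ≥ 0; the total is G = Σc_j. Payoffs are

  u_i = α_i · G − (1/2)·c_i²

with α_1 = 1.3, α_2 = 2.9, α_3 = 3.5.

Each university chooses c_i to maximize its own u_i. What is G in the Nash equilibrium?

7.7

University i's FOC: ∂u_i/∂c_i = α_i − c_i = 0, so c_i* = α_i.
NE contributions = (1.3, 2.9, 3.5); G = 7.7.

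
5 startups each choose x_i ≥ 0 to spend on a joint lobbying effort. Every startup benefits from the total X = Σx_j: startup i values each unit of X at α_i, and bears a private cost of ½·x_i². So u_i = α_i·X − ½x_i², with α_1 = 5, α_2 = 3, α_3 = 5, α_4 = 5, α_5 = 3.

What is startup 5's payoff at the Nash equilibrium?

Startup i's FOC: ∂u_i/∂x_i = α_i − x_i = 0, so x_i* = α_i.
NE contributions = (5, 3, 5, 5, 3); X = 21.
u_5 = α_5·X − ½·(x_5)² = 3·21 − ½·3² = 58.5.

58.5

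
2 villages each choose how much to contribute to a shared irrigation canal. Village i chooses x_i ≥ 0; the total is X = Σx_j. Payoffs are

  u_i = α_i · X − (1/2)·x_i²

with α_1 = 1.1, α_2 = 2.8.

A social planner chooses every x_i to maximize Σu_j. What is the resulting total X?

7.8

Planner FOC: ∂(Σu_j)/∂x_i = (Σα_j) − x_i = 0, so x_i^SO = Σα_j = 3.9 for every i; X^SO = 7.8.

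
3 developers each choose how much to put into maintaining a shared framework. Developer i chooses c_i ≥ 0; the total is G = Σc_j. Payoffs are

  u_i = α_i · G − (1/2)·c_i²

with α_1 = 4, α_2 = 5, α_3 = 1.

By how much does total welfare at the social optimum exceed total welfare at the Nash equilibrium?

Developer i's FOC: ∂u_i/∂c_i = α_i − c_i = 0, so c_i* = α_i.
NE contributions = (4, 5, 1); G = 10.
W^NE = (Σα)·G − ½Σα_i² = 10² − ½·42 = 79.
Planner sets c_i = Σα_j = 10 for every i, so G^SO = 3·10 = 30.
W^SO = (Σα)·G^SO − ½·3·(Σα)² = (3/2)·10² = 150.
Deadweight loss = W^SO − W^NE = 71.

71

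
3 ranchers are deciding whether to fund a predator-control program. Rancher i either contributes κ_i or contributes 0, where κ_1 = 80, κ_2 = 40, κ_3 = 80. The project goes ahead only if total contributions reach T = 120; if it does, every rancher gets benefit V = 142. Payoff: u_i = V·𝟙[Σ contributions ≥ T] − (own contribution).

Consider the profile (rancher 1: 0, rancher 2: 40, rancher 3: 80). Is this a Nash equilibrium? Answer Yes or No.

Yes

Total = 120 ≥ 120: provided.
Rancher 1 (pledges 0, payoff 142): pledging 80 → total 200, payoff 62. No gain.
Rancher 2 (pledges 40, payoff 102): dropping to 0 → total 80, payoff 0. No gain.
Rancher 3 (pledges 80, payoff 62): dropping to 0 → total 40, payoff 0. No gain.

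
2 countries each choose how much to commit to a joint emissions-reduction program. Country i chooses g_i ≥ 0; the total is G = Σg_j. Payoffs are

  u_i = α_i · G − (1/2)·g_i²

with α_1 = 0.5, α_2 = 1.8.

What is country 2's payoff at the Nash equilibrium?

Country i's FOC: ∂u_i/∂g_i = α_i − g_i = 0, so g_i* = α_i.
NE contributions = (0.5, 1.8); G = 2.3.
u_2 = α_2·G − ½·(g_2)² = 1.8·2.3 − ½·1.8² = 2.52.

2.52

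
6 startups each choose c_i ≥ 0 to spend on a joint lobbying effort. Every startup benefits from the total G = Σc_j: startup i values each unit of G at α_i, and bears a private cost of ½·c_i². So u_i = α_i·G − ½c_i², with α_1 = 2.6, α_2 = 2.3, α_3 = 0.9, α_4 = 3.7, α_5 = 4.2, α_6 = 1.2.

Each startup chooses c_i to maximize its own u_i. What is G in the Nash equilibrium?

Startup i's FOC: ∂u_i/∂c_i = α_i − c_i = 0, so c_i* = α_i.
NE contributions = (2.6, 2.3, 0.9, 3.7, 4.2, 1.2); G = 14.9.

14.9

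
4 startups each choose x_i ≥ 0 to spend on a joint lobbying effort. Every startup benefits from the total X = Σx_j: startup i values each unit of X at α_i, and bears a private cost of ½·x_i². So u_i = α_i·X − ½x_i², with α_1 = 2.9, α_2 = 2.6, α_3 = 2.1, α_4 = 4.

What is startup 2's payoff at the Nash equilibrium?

26.78

Startup i's FOC: ∂u_i/∂x_i = α_i − x_i = 0, so x_i* = α_i.
NE contributions = (2.9, 2.6, 2.1, 4); X = 11.6.
u_2 = α_2·X − ½·(x_2)² = 2.6·11.6 − ½·2.6² = 26.78.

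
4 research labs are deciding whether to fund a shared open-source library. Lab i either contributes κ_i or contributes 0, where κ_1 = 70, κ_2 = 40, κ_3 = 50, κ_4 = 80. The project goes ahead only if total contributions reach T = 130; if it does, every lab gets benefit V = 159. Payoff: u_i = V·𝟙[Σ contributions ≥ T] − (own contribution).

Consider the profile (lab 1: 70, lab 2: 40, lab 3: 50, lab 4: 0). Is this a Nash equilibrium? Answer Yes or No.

Total = 160 ≥ 130: provided.
Lab 1 (pledges 70, payoff 89): dropping to 0 → total 90, payoff 0. No gain.
Lab 2 (pledges 40, payoff 119): dropping to 0 → total 120, payoff 0. No gain.
Lab 3 (pledges 50, payoff 109): dropping to 0 → total 110, payoff 0. No gain.
Lab 4 (pledges 0, payoff 159): pledging 80 → total 240, payoff 79. No gain.

Yes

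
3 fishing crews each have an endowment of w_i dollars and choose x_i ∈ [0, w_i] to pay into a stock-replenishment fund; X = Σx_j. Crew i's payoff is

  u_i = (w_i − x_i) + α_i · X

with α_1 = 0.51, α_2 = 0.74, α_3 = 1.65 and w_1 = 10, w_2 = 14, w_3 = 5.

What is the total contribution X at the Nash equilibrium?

∂u_i/∂x_i = α_i − 1, so crew i contributes w_i if α_i > 1, else 0.
α_i > 1 for i ∈ {3}; NE contributions (0, 0, 5), X = 5.

5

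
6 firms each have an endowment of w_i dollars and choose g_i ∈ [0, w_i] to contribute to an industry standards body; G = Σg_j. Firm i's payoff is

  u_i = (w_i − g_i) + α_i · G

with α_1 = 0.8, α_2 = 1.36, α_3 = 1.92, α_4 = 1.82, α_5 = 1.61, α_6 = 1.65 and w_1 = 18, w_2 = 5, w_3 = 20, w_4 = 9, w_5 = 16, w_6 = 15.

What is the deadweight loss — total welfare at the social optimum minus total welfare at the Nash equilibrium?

∂u_i/∂g_i = α_i − 1, so firm i contributes w_i if α_i > 1, else 0.
α_i > 1 for i ∈ {2, 3, 4, 5, 6}; NE contributions (0, 5, 20, 9, 16, 15), G = 65.
W^NE = Σw_i − G^NE + (Σα_i)·G^NE = 83 + 8.16·65 = 613.4.
Planner: ∂(Σu_j)/∂g_i = Σα_j − 1 = 8.16 > 0, so everyone contributes w_i; G^SO = 83, W^SO = 83 + 8.16·83 = 760.28.
Deadweight loss = 146.88.

146.88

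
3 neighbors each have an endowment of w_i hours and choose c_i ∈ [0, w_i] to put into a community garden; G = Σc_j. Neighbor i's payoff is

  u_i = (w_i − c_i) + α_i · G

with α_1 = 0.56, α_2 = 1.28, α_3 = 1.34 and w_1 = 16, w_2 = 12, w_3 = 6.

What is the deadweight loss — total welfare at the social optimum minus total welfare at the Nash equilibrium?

34.88

∂u_i/∂c_i = α_i − 1, so neighbor i contributes w_i if α_i > 1, else 0.
α_i > 1 for i ∈ {2, 3}; NE contributions (0, 12, 6), G = 18.
W^NE = Σw_i − G^NE + (Σα_i)·G^NE = 34 + 2.18·18 = 73.24.
Planner: ∂(Σu_j)/∂c_i = Σα_j − 1 = 2.18 > 0, so everyone contributes w_i; G^SO = 34, W^SO = 34 + 2.18·34 = 108.12.
Deadweight loss = 34.88.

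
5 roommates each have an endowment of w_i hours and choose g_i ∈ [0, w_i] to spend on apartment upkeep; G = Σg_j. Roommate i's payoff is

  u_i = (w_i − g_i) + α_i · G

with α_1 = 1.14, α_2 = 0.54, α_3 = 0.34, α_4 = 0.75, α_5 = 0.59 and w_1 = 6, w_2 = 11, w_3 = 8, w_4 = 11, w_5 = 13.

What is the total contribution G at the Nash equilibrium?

6

∂u_i/∂g_i = α_i − 1, so roommate i contributes w_i if α_i > 1, else 0.
α_i > 1 for i ∈ {1}; NE contributions (6, 0, 0, 0, 0), G = 6.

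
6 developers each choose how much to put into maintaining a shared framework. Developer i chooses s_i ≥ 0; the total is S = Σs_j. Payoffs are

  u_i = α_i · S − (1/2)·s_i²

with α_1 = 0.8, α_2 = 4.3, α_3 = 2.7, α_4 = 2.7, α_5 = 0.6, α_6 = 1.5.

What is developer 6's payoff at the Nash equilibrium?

Developer i's FOC: ∂u_i/∂s_i = α_i − s_i = 0, so s_i* = α_i.
NE contributions = (0.8, 4.3, 2.7, 2.7, 0.6, 1.5); S = 12.6.
u_6 = α_6·S − ½·(s_6)² = 1.5·12.6 − ½·1.5² = 17.775.

17.775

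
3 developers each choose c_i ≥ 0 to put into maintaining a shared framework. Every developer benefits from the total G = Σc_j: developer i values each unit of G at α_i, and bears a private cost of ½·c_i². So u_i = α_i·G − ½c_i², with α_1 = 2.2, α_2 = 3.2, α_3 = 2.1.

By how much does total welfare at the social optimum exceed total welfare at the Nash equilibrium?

Developer i's FOC: ∂u_i/∂c_i = α_i − c_i = 0, so c_i* = α_i.
NE contributions = (2.2, 3.2, 2.1); G = 7.5.
W^NE = (Σα)·G − ½Σα_i² = 7.5² − ½·19.49 = 46.505.
Planner sets c_i = Σα_j = 7.5 for every i, so G^SO = 3·7.5 = 22.5.
W^SO = (Σα)·G^SO − ½·3·(Σα)² = (3/2)·7.5² = 84.375.
Deadweight loss = W^SO − W^NE = 37.87.

37.87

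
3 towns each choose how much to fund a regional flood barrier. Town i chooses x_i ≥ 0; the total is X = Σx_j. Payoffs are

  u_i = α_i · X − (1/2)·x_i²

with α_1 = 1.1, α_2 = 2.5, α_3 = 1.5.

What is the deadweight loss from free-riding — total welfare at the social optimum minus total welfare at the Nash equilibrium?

17.86

Town i's FOC: ∂u_i/∂x_i = α_i − x_i = 0, so x_i* = α_i.
NE contributions = (1.1, 2.5, 1.5); X = 5.1.
W^NE = (Σα)·X − ½Σα_i² = 5.1² − ½·9.71 = 21.155.
Planner sets x_i = Σα_j = 5.1 for every i, so X^SO = 3·5.1 = 15.3.
W^SO = (Σα)·X^SO − ½·3·(Σα)² = (3/2)·5.1² = 39.015.
Deadweight loss = W^SO − W^NE = 17.86.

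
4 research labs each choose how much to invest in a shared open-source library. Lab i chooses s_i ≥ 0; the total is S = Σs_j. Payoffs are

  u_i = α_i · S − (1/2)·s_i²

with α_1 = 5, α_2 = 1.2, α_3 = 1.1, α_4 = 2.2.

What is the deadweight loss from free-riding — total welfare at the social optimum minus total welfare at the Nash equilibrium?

Lab i's FOC: ∂u_i/∂s_i = α_i − s_i = 0, so s_i* = α_i.
NE contributions = (5, 1.2, 1.1, 2.2); S = 9.5.
W^NE = (Σα)·S − ½Σα_i² = 9.5² − ½·32.49 = 74.005.
Planner sets s_i = Σα_j = 9.5 for every i, so S^SO = 4·9.5 = 38.
W^SO = (Σα)·S^SO − ½·4·(Σα)² = (4/2)·9.5² = 180.5.
Deadweight loss = W^SO − W^NE = 106.495.

106.495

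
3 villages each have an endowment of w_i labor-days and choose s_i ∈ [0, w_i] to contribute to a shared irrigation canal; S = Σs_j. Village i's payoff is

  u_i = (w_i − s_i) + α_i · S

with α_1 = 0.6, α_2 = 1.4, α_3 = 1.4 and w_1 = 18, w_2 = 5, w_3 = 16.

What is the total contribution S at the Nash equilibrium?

∂u_i/∂s_i = α_i − 1, so village i contributes w_i if α_i > 1, else 0.
α_i > 1 for i ∈ {2, 3}; NE contributions (0, 5, 16), S = 21.

21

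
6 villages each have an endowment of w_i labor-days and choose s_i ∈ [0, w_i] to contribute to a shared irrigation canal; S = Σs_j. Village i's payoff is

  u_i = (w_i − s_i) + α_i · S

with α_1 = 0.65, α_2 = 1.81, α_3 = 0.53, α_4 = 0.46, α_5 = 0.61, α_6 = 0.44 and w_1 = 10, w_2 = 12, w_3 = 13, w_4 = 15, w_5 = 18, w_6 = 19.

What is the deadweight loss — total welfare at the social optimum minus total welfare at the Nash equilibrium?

∂u_i/∂s_i = α_i − 1, so village i contributes w_i if α_i > 1, else 0.
α_i > 1 for i ∈ {2}; NE contributions (0, 12, 0, 0, 0, 0), S = 12.
W^NE = Σw_i − S^NE + (Σα_i)·S^NE = 87 + 3.5·12 = 129.
Planner: ∂(Σu_j)/∂s_i = Σα_j − 1 = 3.5 > 0, so everyone contributes w_i; S^SO = 87, W^SO = 87 + 3.5·87 = 391.5.
Deadweight loss = 262.5.

262.5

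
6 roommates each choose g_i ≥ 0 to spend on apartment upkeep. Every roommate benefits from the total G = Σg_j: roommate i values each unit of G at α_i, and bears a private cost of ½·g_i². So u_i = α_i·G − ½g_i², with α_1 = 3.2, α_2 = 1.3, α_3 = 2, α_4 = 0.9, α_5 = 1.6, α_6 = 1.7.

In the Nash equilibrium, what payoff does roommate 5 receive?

Roommate i's FOC: ∂u_i/∂g_i = α_i − g_i = 0, so g_i* = α_i.
NE contributions = (3.2, 1.3, 2, 0.9, 1.6, 1.7); G = 10.7.
u_5 = α_5·G − ½·(g_5)² = 1.6·10.7 − ½·1.6² = 15.84.

15.84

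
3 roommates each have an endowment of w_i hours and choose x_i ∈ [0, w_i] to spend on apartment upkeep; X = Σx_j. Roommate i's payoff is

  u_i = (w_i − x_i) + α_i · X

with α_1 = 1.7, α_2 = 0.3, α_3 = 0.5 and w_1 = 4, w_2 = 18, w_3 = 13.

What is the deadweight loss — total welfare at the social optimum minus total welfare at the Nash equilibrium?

∂u_i/∂x_i = α_i − 1, so roommate i contributes w_i if α_i > 1, else 0.
α_i > 1 for i ∈ {1}; NE contributions (4, 0, 0), X = 4.
W^NE = Σw_i − X^NE + (Σα_i)·X^NE = 35 + 1.5·4 = 41.
Planner: ∂(Σu_j)/∂x_i = Σα_j − 1 = 1.5 > 0, so everyone contributes w_i; X^SO = 35, W^SO = 35 + 1.5·35 = 87.5.
Deadweight loss = 46.5.

46.5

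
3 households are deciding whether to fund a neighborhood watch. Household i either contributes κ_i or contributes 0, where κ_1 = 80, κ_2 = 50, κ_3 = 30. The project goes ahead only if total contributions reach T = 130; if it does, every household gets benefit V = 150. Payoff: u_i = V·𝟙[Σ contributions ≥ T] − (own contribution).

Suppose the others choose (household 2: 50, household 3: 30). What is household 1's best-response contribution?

80

Others' total = 80. Contributing 80 brings total to 160 ≥ 130: gain V − κ_1 = 70.
Best response: 80.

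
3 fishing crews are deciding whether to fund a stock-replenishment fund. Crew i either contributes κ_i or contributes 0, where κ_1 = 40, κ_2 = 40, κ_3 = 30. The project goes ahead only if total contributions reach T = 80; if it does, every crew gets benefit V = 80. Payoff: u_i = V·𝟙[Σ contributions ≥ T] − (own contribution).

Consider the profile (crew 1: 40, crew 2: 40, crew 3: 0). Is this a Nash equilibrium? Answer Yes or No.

Total = 80 ≥ 80: provided.
Crew 1 (pledges 40, payoff 40): dropping to 0 → total 40, payoff 0. No gain.
Crew 2 (pledges 40, payoff 40): dropping to 0 → total 40, payoff 0. No gain.
Crew 3 (pledges 0, payoff 80): pledging 30 → total 110, payoff 50. No gain.

Yes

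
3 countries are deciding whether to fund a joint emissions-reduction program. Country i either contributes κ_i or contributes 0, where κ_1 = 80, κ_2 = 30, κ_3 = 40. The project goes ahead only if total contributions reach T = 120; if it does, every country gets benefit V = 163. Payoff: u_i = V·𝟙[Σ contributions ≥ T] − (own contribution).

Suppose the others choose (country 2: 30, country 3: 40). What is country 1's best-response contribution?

80

Others' total = 70. Contributing 80 brings total to 150 ≥ 120: gain V − κ_1 = 83.
Best response: 80.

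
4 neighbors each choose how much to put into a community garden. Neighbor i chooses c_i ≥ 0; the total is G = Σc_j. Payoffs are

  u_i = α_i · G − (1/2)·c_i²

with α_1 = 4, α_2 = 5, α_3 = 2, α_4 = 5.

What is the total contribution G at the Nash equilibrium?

Neighbor i's FOC: ∂u_i/∂c_i = α_i − c_i = 0, so c_i* = α_i.
NE contributions = (4, 5, 2, 5); G = 16.

16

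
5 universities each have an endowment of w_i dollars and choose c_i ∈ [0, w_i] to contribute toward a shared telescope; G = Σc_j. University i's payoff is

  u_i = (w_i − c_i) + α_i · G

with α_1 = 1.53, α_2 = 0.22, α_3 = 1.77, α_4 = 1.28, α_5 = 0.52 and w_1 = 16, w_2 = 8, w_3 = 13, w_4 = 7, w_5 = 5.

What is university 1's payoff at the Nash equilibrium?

∂u_i/∂c_i = α_i − 1, so university i contributes w_i if α_i > 1, else 0.
α_i > 1 for i ∈ {1, 3, 4}; NE contributions (16, 0, 13, 7, 0), G = 36.
u_1 = (16 − 16) + 1.53·36 = 55.08.

55.08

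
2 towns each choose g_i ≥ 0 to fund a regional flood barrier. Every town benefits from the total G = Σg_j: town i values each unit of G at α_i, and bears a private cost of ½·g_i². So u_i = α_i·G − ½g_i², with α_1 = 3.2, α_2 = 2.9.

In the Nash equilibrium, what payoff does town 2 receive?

Town i's FOC: ∂u_i/∂g_i = α_i − g_i = 0, so g_i* = α_i.
NE contributions = (3.2, 2.9); G = 6.1.
u_2 = α_2·G − ½·(g_2)² = 2.9·6.1 − ½·2.9² = 13.485.

13.485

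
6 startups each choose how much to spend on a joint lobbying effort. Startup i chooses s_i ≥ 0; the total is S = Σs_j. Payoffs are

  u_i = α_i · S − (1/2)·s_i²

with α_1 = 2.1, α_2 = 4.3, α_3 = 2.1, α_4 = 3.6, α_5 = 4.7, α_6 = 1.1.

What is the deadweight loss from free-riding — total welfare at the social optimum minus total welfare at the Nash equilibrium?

Startup i's FOC: ∂u_i/∂s_i = α_i − s_i = 0, so s_i* = α_i.
NE contributions = (2.1, 4.3, 2.1, 3.6, 4.7, 1.1); S = 17.9.
W^NE = (Σα)·S − ½Σα_i² = 17.9² − ½·63.57 = 288.625.
Planner sets s_i = Σα_j = 17.9 for every i, so S^SO = 6·17.9 = 107.4.
W^SO = (Σα)·S^SO − ½·6·(Σα)² = (6/2)·17.9² = 961.23.
Deadweight loss = W^SO − W^NE = 672.605.

672.605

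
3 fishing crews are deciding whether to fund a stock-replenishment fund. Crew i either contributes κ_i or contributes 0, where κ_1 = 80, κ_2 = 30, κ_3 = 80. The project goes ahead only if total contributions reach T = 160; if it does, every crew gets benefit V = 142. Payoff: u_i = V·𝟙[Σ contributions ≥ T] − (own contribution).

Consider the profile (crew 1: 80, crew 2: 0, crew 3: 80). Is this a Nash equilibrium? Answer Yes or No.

Yes

Total = 160 ≥ 160: provided.
Crew 1 (pledges 80, payoff 62): dropping to 0 → total 80, payoff 0. No gain.
Crew 2 (pledges 0, payoff 142): pledging 30 → total 190, payoff 112. No gain.
Crew 3 (pledges 80, payoff 62): dropping to 0 → total 80, payoff 0. No gain.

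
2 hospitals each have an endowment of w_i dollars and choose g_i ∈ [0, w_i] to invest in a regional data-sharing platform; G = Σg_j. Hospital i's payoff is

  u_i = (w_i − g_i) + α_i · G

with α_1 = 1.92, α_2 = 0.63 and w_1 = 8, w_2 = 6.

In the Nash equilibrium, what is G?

8

∂u_i/∂g_i = α_i − 1, so hospital i contributes w_i if α_i > 1, else 0.
α_i > 1 for i ∈ {1}; NE contributions (8, 0), G = 8.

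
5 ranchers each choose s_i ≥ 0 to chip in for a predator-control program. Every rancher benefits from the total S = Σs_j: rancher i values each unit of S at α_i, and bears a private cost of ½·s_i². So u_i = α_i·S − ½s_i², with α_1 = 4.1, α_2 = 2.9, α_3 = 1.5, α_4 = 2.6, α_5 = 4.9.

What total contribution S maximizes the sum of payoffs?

Planner FOC: ∂(Σu_j)/∂s_i = (Σα_j) − s_i = 0, so s_i^SO = Σα_j = 16 for every i; S^SO = 80.

80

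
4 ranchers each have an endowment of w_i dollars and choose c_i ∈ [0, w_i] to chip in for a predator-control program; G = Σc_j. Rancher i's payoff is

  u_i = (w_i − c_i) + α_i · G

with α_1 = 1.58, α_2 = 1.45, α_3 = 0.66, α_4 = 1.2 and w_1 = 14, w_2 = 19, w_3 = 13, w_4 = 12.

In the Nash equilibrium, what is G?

∂u_i/∂c_i = α_i − 1, so rancher i contributes w_i if α_i > 1, else 0.
α_i > 1 for i ∈ {1, 2, 4}; NE contributions (14, 19, 0, 12), G = 45.

45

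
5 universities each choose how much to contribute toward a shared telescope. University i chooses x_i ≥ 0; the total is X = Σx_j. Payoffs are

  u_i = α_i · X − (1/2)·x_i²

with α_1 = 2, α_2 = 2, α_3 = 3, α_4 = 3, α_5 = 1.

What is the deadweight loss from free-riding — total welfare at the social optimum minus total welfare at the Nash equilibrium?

195

University i's FOC: ∂u_i/∂x_i = α_i − x_i = 0, so x_i* = α_i.
NE contributions = (2, 2, 3, 3, 1); X = 11.
W^NE = (Σα)·X − ½Σα_i² = 11² − ½·27 = 107.5.
Planner sets x_i = Σα_j = 11 for every i, so X^SO = 5·11 = 55.
W^SO = (Σα)·X^SO − ½·5·(Σα)² = (5/2)·11² = 302.5.
Deadweight loss = W^SO − W^NE = 195.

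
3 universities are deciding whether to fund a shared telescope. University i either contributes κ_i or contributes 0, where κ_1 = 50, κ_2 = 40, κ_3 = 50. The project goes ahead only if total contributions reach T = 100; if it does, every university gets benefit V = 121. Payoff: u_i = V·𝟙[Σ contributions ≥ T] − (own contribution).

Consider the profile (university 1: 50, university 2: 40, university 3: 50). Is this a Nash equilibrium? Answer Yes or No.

Total = 140 ≥ 100: provided.
University 1 (pledges 50, payoff 71): dropping to 0 → total 90, payoff 0. No gain.
University 2 (pledges 40, payoff 81): dropping to 0 → total 100, payoff 121. Profitable deviation.

No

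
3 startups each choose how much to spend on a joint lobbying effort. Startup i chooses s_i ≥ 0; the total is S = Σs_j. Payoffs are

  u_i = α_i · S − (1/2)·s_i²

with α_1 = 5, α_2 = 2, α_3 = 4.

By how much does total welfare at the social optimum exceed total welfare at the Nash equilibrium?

83

Startup i's FOC: ∂u_i/∂s_i = α_i − s_i = 0, so s_i* = α_i.
NE contributions = (5, 2, 4); S = 11.
W^NE = (Σα)·S − ½Σα_i² = 11² − ½·45 = 98.5.
Planner sets s_i = Σα_j = 11 for every i, so S^SO = 3·11 = 33.
W^SO = (Σα)·S^SO − ½·3·(Σα)² = (3/2)·11² = 181.5.
Deadweight loss = W^SO − W^NE = 83.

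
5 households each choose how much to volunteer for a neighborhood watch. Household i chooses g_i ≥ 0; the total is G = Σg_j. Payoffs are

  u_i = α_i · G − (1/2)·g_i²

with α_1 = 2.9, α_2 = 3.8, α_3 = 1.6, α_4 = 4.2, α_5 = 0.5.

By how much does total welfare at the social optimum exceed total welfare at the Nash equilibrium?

Household i's FOC: ∂u_i/∂g_i = α_i − g_i = 0, so g_i* = α_i.
NE contributions = (2.9, 3.8, 1.6, 4.2, 0.5); G = 13.
W^NE = (Σα)·G − ½Σα_i² = 13² − ½·43.3 = 147.35.
Planner sets g_i = Σα_j = 13 for every i, so G^SO = 5·13 = 65.
W^SO = (Σα)·G^SO − ½·5·(Σα)² = (5/2)·13² = 422.5.
Deadweight loss = W^SO − W^NE = 275.15.

275.15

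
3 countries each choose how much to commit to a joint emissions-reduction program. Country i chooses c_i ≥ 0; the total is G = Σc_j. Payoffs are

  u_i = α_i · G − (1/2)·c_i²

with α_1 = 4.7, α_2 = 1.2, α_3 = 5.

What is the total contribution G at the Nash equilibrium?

10.9

Country i's FOC: ∂u_i/∂c_i = α_i − c_i = 0, so c_i* = α_i.
NE contributions = (4.7, 1.2, 5); G = 10.9.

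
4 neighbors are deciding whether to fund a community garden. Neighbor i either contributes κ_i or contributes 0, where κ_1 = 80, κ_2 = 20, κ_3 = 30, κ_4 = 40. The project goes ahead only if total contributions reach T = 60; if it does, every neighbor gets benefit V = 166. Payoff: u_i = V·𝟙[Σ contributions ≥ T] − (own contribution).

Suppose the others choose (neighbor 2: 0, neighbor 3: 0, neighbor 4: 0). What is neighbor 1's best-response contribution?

80

Others' total = 0. Contributing 80 brings total to 80 ≥ 60: gain V − κ_1 = 86.
Best response: 80.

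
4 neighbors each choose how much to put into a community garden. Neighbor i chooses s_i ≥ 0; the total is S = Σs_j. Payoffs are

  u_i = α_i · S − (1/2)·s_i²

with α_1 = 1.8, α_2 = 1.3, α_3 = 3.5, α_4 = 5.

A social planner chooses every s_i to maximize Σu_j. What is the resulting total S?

Planner FOC: ∂(Σu_j)/∂s_i = (Σα_j) − s_i = 0, so s_i^SO = Σα_j = 11.6 for every i; S^SO = 46.4.

46.4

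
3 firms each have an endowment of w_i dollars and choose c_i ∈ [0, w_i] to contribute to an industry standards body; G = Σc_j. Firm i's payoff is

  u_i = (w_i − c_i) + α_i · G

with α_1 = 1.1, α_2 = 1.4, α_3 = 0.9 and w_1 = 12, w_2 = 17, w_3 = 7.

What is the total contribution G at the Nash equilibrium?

∂u_i/∂c_i = α_i − 1, so firm i contributes w_i if α_i > 1, else 0.
α_i > 1 for i ∈ {1, 2}; NE contributions (12, 17, 0), G = 29.

29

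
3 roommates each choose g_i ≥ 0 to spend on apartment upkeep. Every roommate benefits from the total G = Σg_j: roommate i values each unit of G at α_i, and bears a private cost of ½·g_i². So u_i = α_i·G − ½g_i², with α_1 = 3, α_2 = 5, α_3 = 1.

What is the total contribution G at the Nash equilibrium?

Roommate i's FOC: ∂u_i/∂g_i = α_i − g_i = 0, so g_i* = α_i.
NE contributions = (3, 5, 1); G = 9.

9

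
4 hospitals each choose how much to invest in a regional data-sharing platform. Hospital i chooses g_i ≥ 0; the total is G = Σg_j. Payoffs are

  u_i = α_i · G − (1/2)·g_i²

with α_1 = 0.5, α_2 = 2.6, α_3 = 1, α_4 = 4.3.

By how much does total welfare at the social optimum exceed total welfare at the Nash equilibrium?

83.81

Hospital i's FOC: ∂u_i/∂g_i = α_i − g_i = 0, so g_i* = α_i.
NE contributions = (0.5, 2.6, 1, 4.3); G = 8.4.
W^NE = (Σα)·G − ½Σα_i² = 8.4² − ½·26.5 = 57.31.
Planner sets g_i = Σα_j = 8.4 for every i, so G^SO = 4·8.4 = 33.6.
W^SO = (Σα)·G^SO − ½·4·(Σα)² = (4/2)·8.4² = 141.12.
Deadweight loss = W^SO − W^NE = 83.81.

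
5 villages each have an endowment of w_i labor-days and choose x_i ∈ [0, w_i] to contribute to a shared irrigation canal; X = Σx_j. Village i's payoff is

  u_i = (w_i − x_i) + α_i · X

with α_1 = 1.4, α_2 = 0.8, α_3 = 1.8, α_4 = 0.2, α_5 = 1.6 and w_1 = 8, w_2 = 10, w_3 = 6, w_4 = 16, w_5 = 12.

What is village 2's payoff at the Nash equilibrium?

30.8

∂u_i/∂x_i = α_i − 1, so village i contributes w_i if α_i > 1, else 0.
α_i > 1 for i ∈ {1, 3, 5}; NE contributions (8, 0, 6, 0, 12), X = 26.
u_2 = (10 − 0) + 0.8·26 = 30.8.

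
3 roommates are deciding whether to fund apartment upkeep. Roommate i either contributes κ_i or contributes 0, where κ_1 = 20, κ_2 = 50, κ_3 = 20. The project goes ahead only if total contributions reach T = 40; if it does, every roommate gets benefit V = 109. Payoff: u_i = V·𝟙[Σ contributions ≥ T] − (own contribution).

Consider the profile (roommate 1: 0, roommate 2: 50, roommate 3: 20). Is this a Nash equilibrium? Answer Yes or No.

No

Total = 70 ≥ 40: provided.
Roommate 1 (pledges 0, payoff 109): pledging 20 → total 90, payoff 89. No gain.
Roommate 2 (pledges 50, payoff 59): dropping to 0 → total 20, payoff 0. No gain.
Roommate 3 (pledges 20, payoff 89): dropping to 0 → total 50, payoff 109. Profitable deviation.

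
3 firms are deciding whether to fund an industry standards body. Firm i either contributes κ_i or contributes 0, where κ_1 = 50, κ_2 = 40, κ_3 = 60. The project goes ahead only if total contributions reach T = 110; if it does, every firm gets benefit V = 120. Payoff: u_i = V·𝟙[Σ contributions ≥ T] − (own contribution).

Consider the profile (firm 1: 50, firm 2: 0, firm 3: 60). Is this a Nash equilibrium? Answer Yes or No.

Yes

Total = 110 ≥ 110: provided.
Firm 1 (pledges 50, payoff 70): dropping to 0 → total 60, payoff 0. No gain.
Firm 2 (pledges 0, payoff 120): pledging 40 → total 150, payoff 80. No gain.
Firm 3 (pledges 60, payoff 60): dropping to 0 → total 50, payoff 0. No gain.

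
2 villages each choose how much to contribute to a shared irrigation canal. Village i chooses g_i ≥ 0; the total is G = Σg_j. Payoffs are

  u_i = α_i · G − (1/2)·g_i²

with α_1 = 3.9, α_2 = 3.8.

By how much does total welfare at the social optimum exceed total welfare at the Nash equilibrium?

Village i's FOC: ∂u_i/∂g_i = α_i − g_i = 0, so g_i* = α_i.
NE contributions = (3.9, 3.8); G = 7.7.
W^NE = (Σα)·G − ½Σα_i² = 7.7² − ½·29.65 = 44.465.
Planner sets g_i = Σα_j = 7.7 for every i, so G^SO = 2·7.7 = 15.4.
W^SO = (Σα)·G^SO − ½·2·(Σα)² = (2/2)·7.7² = 59.29.
Deadweight loss = W^SO − W^NE = 14.825.

14.825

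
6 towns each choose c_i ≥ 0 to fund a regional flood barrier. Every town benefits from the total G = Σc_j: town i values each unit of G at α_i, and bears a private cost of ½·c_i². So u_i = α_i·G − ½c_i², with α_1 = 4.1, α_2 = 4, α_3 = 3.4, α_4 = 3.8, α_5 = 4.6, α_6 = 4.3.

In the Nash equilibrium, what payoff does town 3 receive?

Town i's FOC: ∂u_i/∂c_i = α_i − c_i = 0, so c_i* = α_i.
NE contributions = (4.1, 4, 3.4, 3.8, 4.6, 4.3); G = 24.2.
u_3 = α_3·G − ½·(c_3)² = 3.4·24.2 − ½·3.4² = 76.5.

76.5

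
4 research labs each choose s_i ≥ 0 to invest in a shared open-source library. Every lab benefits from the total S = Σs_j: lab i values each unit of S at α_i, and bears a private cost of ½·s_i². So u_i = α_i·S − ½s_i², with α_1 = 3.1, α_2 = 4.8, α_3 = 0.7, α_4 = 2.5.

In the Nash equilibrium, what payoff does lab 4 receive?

24.625

Lab i's FOC: ∂u_i/∂s_i = α_i − s_i = 0, so s_i* = α_i.
NE contributions = (3.1, 4.8, 0.7, 2.5); S = 11.1.
u_4 = α_4·S − ½·(s_4)² = 2.5·11.1 − ½·2.5² = 24.625.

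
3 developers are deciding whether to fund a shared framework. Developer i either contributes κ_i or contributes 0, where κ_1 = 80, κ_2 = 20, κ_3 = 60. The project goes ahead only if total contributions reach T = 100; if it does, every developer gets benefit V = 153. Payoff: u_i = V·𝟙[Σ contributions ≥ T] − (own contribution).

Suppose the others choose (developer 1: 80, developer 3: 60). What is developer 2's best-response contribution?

Others' total = 140 ≥ 100; contributing adds cost 20 for no extra benefit.
Best response: 0.

0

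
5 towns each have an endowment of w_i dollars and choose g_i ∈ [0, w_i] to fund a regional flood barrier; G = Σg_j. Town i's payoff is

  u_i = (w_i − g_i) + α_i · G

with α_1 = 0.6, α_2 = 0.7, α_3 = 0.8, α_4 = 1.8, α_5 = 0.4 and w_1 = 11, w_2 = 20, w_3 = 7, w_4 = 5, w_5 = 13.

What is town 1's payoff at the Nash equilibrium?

∂u_i/∂g_i = α_i − 1, so town i contributes w_i if α_i > 1, else 0.
α_i > 1 for i ∈ {4}; NE contributions (0, 0, 0, 5, 0), G = 5.
u_1 = (11 − 0) + 0.6·5 = 14.

14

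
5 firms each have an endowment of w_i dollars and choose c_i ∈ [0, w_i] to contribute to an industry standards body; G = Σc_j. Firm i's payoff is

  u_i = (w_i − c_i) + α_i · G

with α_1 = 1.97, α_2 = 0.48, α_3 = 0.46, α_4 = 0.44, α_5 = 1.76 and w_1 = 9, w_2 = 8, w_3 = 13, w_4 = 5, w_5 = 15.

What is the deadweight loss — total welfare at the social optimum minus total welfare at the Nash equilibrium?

106.86

∂u_i/∂c_i = α_i − 1, so firm i contributes w_i if α_i > 1, else 0.
α_i > 1 for i ∈ {1, 5}; NE contributions (9, 0, 0, 0, 15), G = 24.
W^NE = Σw_i − G^NE + (Σα_i)·G^NE = 50 + 4.11·24 = 148.64.
Planner: ∂(Σu_j)/∂c_i = Σα_j − 1 = 4.11 > 0, so everyone contributes w_i; G^SO = 50, W^SO = 50 + 4.11·50 = 255.5.
Deadweight loss = 106.86.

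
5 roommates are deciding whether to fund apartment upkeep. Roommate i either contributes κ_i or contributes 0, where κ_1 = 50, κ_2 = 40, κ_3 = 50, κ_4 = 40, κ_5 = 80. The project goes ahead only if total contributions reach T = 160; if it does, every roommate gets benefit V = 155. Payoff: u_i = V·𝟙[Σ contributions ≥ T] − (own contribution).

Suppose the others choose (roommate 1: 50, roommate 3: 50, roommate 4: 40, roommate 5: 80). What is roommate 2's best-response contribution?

Others' total = 220 ≥ 160; contributing adds cost 40 for no extra benefit.
Best response: 0.

0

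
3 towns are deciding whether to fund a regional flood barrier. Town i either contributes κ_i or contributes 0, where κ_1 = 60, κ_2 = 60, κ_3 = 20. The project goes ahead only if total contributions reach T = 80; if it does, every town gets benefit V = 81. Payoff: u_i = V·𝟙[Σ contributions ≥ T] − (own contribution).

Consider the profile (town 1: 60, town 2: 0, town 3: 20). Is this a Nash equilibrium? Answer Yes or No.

Total = 80 ≥ 80: provided.
Town 1 (pledges 60, payoff 21): dropping to 0 → total 20, payoff 0. No gain.
Town 2 (pledges 0, payoff 81): pledging 60 → total 140, payoff 21. No gain.
Town 3 (pledges 20, payoff 61): dropping to 0 → total 60, payoff 0. No gain.

Yes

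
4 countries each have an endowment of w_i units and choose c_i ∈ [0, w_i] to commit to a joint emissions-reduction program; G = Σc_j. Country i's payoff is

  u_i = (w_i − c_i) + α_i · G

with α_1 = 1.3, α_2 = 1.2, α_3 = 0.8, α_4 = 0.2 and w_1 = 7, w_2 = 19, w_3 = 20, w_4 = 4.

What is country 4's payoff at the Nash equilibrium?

9.2

∂u_i/∂c_i = α_i − 1, so country i contributes w_i if α_i > 1, else 0.
α_i > 1 for i ∈ {1, 2}; NE contributions (7, 19, 0, 0), G = 26.
u_4 = (4 − 0) + 0.2·26 = 9.2.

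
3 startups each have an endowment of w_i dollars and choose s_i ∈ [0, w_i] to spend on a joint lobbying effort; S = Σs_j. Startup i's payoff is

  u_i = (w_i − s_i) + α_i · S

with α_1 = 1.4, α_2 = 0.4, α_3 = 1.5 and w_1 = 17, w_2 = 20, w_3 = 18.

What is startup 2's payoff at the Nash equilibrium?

34

∂u_i/∂s_i = α_i − 1, so startup i contributes w_i if α_i > 1, else 0.
α_i > 1 for i ∈ {1, 3}; NE contributions (17, 0, 18), S = 35.
u_2 = (20 − 0) + 0.4·35 = 34.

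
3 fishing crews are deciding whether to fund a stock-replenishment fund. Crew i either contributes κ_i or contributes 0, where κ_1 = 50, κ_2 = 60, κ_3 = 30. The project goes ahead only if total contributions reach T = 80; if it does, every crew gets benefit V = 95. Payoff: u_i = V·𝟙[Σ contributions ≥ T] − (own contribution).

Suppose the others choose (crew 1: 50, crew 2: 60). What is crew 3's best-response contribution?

0

Others' total = 110 ≥ 80; contributing adds cost 30 for no extra benefit.
Best response: 0.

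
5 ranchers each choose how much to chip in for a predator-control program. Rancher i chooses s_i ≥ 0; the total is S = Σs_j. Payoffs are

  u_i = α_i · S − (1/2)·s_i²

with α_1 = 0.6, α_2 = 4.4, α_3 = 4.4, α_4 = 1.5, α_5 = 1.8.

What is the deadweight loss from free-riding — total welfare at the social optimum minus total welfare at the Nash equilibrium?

264.22

Rancher i's FOC: ∂u_i/∂s_i = α_i − s_i = 0, so s_i* = α_i.
NE contributions = (0.6, 4.4, 4.4, 1.5, 1.8); S = 12.7.
W^NE = (Σα)·S − ½Σα_i² = 12.7² − ½·44.57 = 139.005.
Planner sets s_i = Σα_j = 12.7 for every i, so S^SO = 5·12.7 = 63.5.
W^SO = (Σα)·S^SO − ½·5·(Σα)² = (5/2)·12.7² = 403.225.
Deadweight loss = W^SO − W^NE = 264.22.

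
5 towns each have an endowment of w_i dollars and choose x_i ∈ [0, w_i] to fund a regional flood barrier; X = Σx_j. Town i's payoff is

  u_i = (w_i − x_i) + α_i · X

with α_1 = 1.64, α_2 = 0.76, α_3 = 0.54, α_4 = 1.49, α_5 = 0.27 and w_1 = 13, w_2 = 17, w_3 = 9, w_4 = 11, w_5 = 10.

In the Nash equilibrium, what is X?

∂u_i/∂x_i = α_i − 1, so town i contributes w_i if α_i > 1, else 0.
α_i > 1 for i ∈ {1, 4}; NE contributions (13, 0, 0, 11, 0), X = 24.

24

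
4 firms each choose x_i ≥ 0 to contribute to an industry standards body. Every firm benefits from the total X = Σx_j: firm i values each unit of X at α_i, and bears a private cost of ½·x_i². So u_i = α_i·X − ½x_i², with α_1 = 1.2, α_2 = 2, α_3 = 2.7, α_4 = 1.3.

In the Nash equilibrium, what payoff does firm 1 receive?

Firm i's FOC: ∂u_i/∂x_i = α_i − x_i = 0, so x_i* = α_i.
NE contributions = (1.2, 2, 2.7, 1.3); X = 7.2.
u_1 = α_1·X − ½·(x_1)² = 1.2·7.2 − ½·1.2² = 7.92.

7.92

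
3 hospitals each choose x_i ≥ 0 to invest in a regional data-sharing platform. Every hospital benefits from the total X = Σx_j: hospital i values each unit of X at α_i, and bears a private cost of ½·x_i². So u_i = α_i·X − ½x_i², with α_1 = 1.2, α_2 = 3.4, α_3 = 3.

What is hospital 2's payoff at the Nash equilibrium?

Hospital i's FOC: ∂u_i/∂x_i = α_i − x_i = 0, so x_i* = α_i.
NE contributions = (1.2, 3.4, 3); X = 7.6.
u_2 = α_2·X − ½·(x_2)² = 3.4·7.6 − ½·3.4² = 20.06.

20.06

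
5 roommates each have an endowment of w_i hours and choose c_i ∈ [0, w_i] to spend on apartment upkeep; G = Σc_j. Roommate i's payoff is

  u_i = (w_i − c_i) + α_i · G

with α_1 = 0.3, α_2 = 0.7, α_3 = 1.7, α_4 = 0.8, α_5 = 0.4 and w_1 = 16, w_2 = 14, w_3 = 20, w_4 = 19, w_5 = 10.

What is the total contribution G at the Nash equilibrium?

20

∂u_i/∂c_i = α_i − 1, so roommate i contributes w_i if α_i > 1, else 0.
α_i > 1 for i ∈ {3}; NE contributions (0, 0, 20, 0, 0), G = 20.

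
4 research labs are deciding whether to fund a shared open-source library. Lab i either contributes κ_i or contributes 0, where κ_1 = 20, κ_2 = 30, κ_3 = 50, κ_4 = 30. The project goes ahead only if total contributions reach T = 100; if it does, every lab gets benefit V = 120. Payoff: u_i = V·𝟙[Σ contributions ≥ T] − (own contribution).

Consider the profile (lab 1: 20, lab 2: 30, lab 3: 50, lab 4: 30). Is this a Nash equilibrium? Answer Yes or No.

Total = 130 ≥ 100: provided.
Lab 1 (pledges 20, payoff 100): dropping to 0 → total 110, payoff 120. Profitable deviation.

No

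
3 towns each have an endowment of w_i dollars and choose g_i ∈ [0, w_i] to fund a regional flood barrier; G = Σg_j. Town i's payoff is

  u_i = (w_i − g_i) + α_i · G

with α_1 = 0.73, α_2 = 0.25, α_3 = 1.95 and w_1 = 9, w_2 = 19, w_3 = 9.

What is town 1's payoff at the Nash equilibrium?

∂u_i/∂g_i = α_i − 1, so town i contributes w_i if α_i > 1, else 0.
α_i > 1 for i ∈ {3}; NE contributions (0, 0, 9), G = 9.
u_1 = (9 − 0) + 0.73·9 = 15.57.

15.57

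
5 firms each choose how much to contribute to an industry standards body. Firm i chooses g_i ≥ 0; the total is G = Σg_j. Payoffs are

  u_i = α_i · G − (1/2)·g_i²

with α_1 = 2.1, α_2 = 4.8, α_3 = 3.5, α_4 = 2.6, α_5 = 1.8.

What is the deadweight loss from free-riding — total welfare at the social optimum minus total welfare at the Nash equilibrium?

Firm i's FOC: ∂u_i/∂g_i = α_i − g_i = 0, so g_i* = α_i.
NE contributions = (2.1, 4.8, 3.5, 2.6, 1.8); G = 14.8.
W^NE = (Σα)·G − ½Σα_i² = 14.8² − ½·49.7 = 194.19.
Planner sets g_i = Σα_j = 14.8 for every i, so G^SO = 5·14.8 = 74.
W^SO = (Σα)·G^SO − ½·5·(Σα)² = (5/2)·14.8² = 547.6.
Deadweight loss = W^SO − W^NE = 353.41.

353.41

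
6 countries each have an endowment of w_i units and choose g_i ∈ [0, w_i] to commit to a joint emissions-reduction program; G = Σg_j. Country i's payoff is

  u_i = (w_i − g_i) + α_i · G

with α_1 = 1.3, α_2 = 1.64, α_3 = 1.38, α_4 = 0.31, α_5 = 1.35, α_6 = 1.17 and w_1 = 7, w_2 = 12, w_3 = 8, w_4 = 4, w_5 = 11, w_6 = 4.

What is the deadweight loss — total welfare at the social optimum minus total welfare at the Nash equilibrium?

24.6

∂u_i/∂g_i = α_i − 1, so country i contributes w_i if α_i > 1, else 0.
α_i > 1 for i ∈ {1, 2, 3, 5, 6}; NE contributions (7, 12, 8, 0, 11, 4), G = 42.
W^NE = Σw_i − G^NE + (Σα_i)·G^NE = 46 + 6.15·42 = 304.3.
Planner: ∂(Σu_j)/∂g_i = Σα_j − 1 = 6.15 > 0, so everyone contributes w_i; G^SO = 46, W^SO = 46 + 6.15·46 = 328.9.
Deadweight loss = 24.6.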